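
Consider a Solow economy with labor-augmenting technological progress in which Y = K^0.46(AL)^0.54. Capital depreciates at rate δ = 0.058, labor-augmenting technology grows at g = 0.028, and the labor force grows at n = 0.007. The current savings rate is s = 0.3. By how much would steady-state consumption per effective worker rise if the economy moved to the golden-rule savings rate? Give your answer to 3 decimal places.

Capital per effective worker breaks even when investment replaces (n + g + δ)·k; here n + g + δ = 0.093.
Current steady state (s = 0.3): k* = (0.3/0.093)^(1/0.54) ≈ 8.7483, y* = 8.7483^0.46 ≈ 2.7120, c* = (1−0.3)·2.7120 ≈ 1.8984.
Maximizing c = f(k) − (n+g+δ)·k gives f'(k) = n+g+δ, i.e. 0.46·k^(0.46−1) = 0.093, so k_gold = (0.46/0.093)^(1/0.54) ≈ 19.3061.
y_gold = 19.3061^0.46 ≈ 3.9032, c_gold = y_gold − 0.093·k_gold ≈ 2.1077.
Gain: Δc = 2.1077 − 1.8984 ≈ 0.2093.

Δc ≈ 0.209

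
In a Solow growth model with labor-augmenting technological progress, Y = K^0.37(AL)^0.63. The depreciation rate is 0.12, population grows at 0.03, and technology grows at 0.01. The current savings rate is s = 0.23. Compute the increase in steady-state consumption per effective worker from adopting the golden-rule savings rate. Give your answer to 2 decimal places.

Δc ≈ 0.08

The effective depreciation rate is n + g + δ = 0.03 + 0.01 + 0.12 = 0.16.
Current steady state (s = 0.23): k* = (0.23/0.16)^(1/0.63) ≈ 1.7790, y* = 1.7790^0.37 ≈ 1.2376, c* = (1−0.23)·1.2376 ≈ 0.9529.
At the golden rule the marginal product of capital equals n+g+δ: 0.37·k^(0.37−1) = 0.16. Solving, k_gold = (0.37/0.16)^(1/0.63) ≈ 3.7836.
y_gold = 3.7836^0.37 ≈ 1.6362, c_gold = y_gold − 0.16·k_gold ≈ 1.0308.
Gain: Δc = 1.0308 − 0.9529 ≈ 0.0779.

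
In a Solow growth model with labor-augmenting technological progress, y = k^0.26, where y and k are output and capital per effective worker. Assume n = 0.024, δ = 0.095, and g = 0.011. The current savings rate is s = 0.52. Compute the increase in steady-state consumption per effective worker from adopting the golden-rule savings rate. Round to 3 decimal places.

Δc ≈ 0.163

Capital per effective worker breaks even when investment replaces (n + g + δ)·k; here n + g + δ = 0.13.
Current steady state (s = 0.52): k* = (0.52/0.13)^(1/0.74) ≈ 6.5102, y* = 6.5102^0.26 ≈ 1.6276, c* = (1−0.52)·1.6276 ≈ 0.7812.
At the golden rule the marginal product of capital equals n+g+δ: 0.26·k^(0.26−1) = 0.13. Solving, k_gold = (0.26/0.13)^(1/0.74) ≈ 2.5515.
y_gold = 2.5515^0.26 ≈ 1.2758, c_gold = y_gold − 0.13·k_gold ≈ 0.9441.
Gain: Δc = 0.9441 − 0.7812 ≈ 0.1628.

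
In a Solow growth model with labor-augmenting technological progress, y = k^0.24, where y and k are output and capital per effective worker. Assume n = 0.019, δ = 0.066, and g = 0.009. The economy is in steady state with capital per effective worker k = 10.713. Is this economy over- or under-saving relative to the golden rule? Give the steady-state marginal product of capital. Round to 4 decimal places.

over-saving; MPK ≈ 0.0396

n + g + δ = 0.019 + 0.009 + 0.066 = 0.094.
MPK = 0.24·k^(0.24−1) = 0.24·10.713^(-0.76) ≈ 0.0396.
MPK < 0.094, so the economy is dynamically inefficient (over-saving).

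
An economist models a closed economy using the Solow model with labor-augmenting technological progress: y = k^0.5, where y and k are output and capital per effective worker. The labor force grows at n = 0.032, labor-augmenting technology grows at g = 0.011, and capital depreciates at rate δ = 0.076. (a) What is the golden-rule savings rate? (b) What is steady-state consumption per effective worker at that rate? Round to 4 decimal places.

Break-even investment rate: n + g + δ = 0.032 + 0.011 + 0.076 = 0.119.
For Cobb-Douglas, s_gold equals capital's share: s_gold = 0.5.
Maximizing c = f(k) − (n+g+δ)·k gives f'(k) = n+g+δ, i.e. 0.5·k^(0.5−1) = 0.119, so k_gold = (0.5/0.119)^(1/0.5) ≈ 17.6541.
y_gold = 17.6541^0.5 ≈ 4.2017; c_gold = (1−0.5)·y_gold ≈ 2.1008.

(a) s_gold = 0.5000; (b) c_gold ≈ 2.1008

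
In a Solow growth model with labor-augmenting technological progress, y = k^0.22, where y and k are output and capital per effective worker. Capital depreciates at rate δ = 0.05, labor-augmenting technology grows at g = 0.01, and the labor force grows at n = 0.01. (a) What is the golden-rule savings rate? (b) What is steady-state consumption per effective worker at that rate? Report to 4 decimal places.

Capital per effective worker breaks even when investment replaces (n + g + δ)·k; here n + g + δ = 0.07.
For Cobb-Douglas, s_gold equals capital's share: s_gold = 0.22.
Golden rule sets MPK = n+g+δ: 0.22·k^(0.22−1) = 0.07, so k_gold = (0.22/0.07)^(1/0.78) ≈ 4.3411.
y_gold = 4.3411^0.22 ≈ 1.3812; c_gold = (1−0.22)·y_gold ≈ 1.0774.

(a) s_gold = 0.2200; (b) c_gold ≈ 1.0774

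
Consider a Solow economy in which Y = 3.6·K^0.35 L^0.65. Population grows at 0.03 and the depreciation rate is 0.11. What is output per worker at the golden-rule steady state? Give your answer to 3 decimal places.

Break-even investment rate: n + δ = 0.03 + 0.11 = 0.14.
Maximizing c = f(k) − (n+δ)·k gives f'(k) = n+δ, i.e. 0.35·3.6·k^(0.35−1) = 0.14, so k_gold = (0.35·3.6/0.14)^(1/0.65) ≈ 29.3809.
Output: y_gold = 3.6·k_gold^0.35 = 3.6·29.3809^0.35 ≈ 11.7524.

y_gold ≈ 11.752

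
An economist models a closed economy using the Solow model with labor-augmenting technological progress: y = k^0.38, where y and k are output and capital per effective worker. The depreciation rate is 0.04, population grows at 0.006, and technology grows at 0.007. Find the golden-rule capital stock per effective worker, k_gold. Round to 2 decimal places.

The effective depreciation rate is n + g + δ = 0.006 + 0.007 + 0.04 = 0.053.
Golden rule sets MPK = n+g+δ: 0.38·k^(0.38−1) = 0.053, so k_gold = (0.38/0.053)^(1/0.62) ≈ 23.9801.

k_gold ≈ 23.98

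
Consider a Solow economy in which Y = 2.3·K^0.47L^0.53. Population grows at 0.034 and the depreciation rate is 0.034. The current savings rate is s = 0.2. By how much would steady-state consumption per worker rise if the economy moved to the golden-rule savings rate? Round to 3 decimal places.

Δc ≈ 4.144

The effective depreciation rate is n + δ = 0.034 + 0.034 = 0.068.
Current steady state (s = 0.2): k* = (0.2·2.3/0.068)^(1/0.53) ≈ 36.8559, y* = 2.3·36.8559^0.47 ≈ 12.5310, c* = (1−0.2)·12.5310 ≈ 10.0248.
Golden rule sets MPK = n+δ: 0.47·2.3·k^(0.47−1) = 0.068, so k_gold = (0.47·2.3/0.068)^(1/0.53) ≈ 184.7717.
y_gold = 2.3·184.7717^0.47 ≈ 26.7329, c_gold = y_gold − 0.068·k_gold ≈ 14.1685.
Gain: Δc = 14.1685 − 10.0248 ≈ 4.1436.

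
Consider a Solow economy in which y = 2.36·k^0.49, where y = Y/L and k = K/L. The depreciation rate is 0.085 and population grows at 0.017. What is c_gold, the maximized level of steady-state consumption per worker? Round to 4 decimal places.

c_gold ≈ 12.4061

Break-even investment rate: n + δ = 0.017 + 0.085 = 0.102.
At the golden rule the marginal product of capital equals n+δ: 0.49·2.36·k^(0.49−1) = 0.102. Solving, k_gold = (0.49·2.36/0.102)^(1/0.51) ≈ 116.8591.
y_gold = 2.36·116.8591^0.49 ≈ 24.3258.
c_gold = y_gold − (n+δ)·k_gold = 24.3258 − 0.102·116.8591 ≈ 12.4061.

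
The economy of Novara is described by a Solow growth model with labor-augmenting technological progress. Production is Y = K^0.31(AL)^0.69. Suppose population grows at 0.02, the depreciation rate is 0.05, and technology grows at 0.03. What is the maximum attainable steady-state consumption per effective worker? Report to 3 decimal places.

c_gold ≈ 1.147

The effective depreciation rate is n + g + δ = 0.02 + 0.03 + 0.05 = 0.1.
At the golden rule the marginal product of capital equals n+g+δ: 0.31·k^(0.31−1) = 0.1. Solving, k_gold = (0.31/0.1)^(1/0.69) ≈ 5.1537.
y_gold = 5.1537^0.31 ≈ 1.6625.
c_gold = y_gold − (n+g+δ)·k_gold = 1.6625 − 0.1·5.1537 ≈ 1.1471.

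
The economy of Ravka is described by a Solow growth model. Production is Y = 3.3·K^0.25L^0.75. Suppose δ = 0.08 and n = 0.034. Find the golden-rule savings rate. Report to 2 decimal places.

Break-even investment rate: n + δ = 0.034 + 0.08 = 0.114.
At the golden rule MPK = n+δ, and in any Cobb-Douglas steady state s = (n+δ)·k/y = MPK·k/y = capital's share 0.25.

s_gold = 0.25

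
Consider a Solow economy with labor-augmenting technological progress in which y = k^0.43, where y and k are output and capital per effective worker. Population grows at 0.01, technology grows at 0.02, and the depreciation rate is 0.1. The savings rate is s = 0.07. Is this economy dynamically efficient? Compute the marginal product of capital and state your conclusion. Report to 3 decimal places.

dynamically efficient; MPK ≈ 0.799

The effective depreciation rate is n + g + δ = 0.01 + 0.02 + 0.1 = 0.13.
Steady-state k*: s·k^0.43 = 0.13·k gives k* = (0.07/0.13)^(1/0.57) ≈ 0.3376.
MPK = 0.43·0.3376^(-0.57) ≈ 0.7986.
MPK > n+g+δ = 0.13, so the economy is dynamically efficient (under-saving).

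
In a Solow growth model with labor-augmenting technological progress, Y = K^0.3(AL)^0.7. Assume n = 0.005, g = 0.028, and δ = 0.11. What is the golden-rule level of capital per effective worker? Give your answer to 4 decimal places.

Break-even investment rate: n + g + δ = 0.005 + 0.028 + 0.11 = 0.143.
Setting f'(k) = n+g+δ gives 0.3·k^(0.3−1) = 0.143, hence k_gold = (0.3/0.143)^(1/0.7) ≈ 2.8820.

k_gold ≈ 2.8820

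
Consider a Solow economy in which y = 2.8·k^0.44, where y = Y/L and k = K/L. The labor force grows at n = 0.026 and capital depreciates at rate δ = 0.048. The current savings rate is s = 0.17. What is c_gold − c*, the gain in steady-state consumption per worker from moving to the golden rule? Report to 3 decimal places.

Capital per worker breaks even when investment replaces (n + δ)·k; here n + δ = 0.074.
Current steady state (s = 0.17): k* = (0.17·2.8/0.074)^(1/0.56) ≈ 27.7669, y* = 2.8·27.7669^0.44 ≈ 12.0868, c* = (1−0.17)·12.0868 ≈ 10.0320.
Maximizing c = f(k) − (n+δ)·k gives f'(k) = n+δ, i.e. 0.44·2.8·k^(0.44−1) = 0.074, so k_gold = (0.44·2.8/0.074)^(1/0.56) ≈ 151.7169.
y_gold = 2.8·151.7169^0.44 ≈ 25.5160, c_gold = y_gold − 0.074·k_gold ≈ 14.2890.
Gain: Δc = 14.2890 − 10.0320 ≈ 4.2570.

Δc ≈ 4.257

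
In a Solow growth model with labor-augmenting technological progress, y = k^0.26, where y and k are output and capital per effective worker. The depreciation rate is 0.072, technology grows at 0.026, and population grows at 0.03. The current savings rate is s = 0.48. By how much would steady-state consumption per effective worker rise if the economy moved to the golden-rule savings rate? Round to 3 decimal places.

Δc ≈ 0.122

Break-even investment rate: n + g + δ = 0.03 + 0.026 + 0.072 = 0.128.
Current steady state (s = 0.48): k* = (0.48/0.128)^(1/0.74) ≈ 5.9665, y* = 5.9665^0.26 ≈ 1.5911, c* = (1−0.48)·1.5911 ≈ 0.8274.
Maximizing c = f(k) − (n+g+δ)·k gives f'(k) = n+g+δ, i.e. 0.26·k^(0.26−1) = 0.128, so k_gold = (0.26/0.128)^(1/0.74) ≈ 2.6055.
y_gold = 2.6055^0.26 ≈ 1.2827, c_gold = y_gold − 0.128·k_gold ≈ 0.9492.
Gain: Δc = 0.9492 − 0.8274 ≈ 0.1219.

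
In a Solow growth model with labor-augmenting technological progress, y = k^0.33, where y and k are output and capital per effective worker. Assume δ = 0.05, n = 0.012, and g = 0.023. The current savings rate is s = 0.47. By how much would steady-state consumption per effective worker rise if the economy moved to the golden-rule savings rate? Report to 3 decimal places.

Δc ≈ 0.076

Capital per effective worker breaks even when investment replaces (n + g + δ)·k; here n + g + δ = 0.085.
Current steady state (s = 0.47): k* = (0.47/0.085)^(1/0.67) ≈ 12.8374, y* = 12.8374^0.33 ≈ 2.3217, c* = (1−0.47)·2.3217 ≈ 1.2305.
Maximizing c = f(k) − (n+g+δ)·k gives f'(k) = n+g+δ, i.e. 0.33·k^(0.33−1) = 0.085, so k_gold = (0.33/0.085)^(1/0.67) ≈ 7.5726.
y_gold = 7.5726^0.33 ≈ 1.9505, c_gold = y_gold − 0.085·k_gold ≈ 1.3069.
Gain: Δc = 1.3069 − 1.2305 ≈ 0.0764.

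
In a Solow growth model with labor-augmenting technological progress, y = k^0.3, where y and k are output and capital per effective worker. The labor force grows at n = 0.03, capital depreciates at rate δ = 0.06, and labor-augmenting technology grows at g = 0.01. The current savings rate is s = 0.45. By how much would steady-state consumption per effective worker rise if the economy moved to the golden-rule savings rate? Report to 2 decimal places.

Δc ≈ 0.07

n + g + δ = 0.03 + 0.01 + 0.06 = 0.1.
Current steady state (s = 0.45): k* = (0.45/0.1)^(1/0.7) ≈ 8.5736, y* = 8.5736^0.3 ≈ 1.9052, c* = (1−0.45)·1.9052 ≈ 1.0479.
Setting f'(k) = n+g+δ gives 0.3·k^(0.3−1) = 0.1, hence k_gold = (0.3/0.1)^(1/0.7) ≈ 4.8040.
y_gold = 4.8040^0.3 ≈ 1.6013, c_gold = y_gold − 0.1·k_gold ≈ 1.1209.
Gain: Δc = 1.1209 − 1.0479 ≈ 0.0731.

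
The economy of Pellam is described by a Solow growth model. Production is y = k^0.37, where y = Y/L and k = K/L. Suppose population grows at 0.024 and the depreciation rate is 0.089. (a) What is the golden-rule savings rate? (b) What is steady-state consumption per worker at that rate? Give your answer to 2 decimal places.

(a) s_gold = 0.37; (b) c_gold ≈ 1.26

n + δ = 0.024 + 0.089 = 0.113.
For Cobb-Douglas, s_gold equals capital's share: s_gold = 0.37.
Maximizing c = f(k) − (n+δ)·k gives f'(k) = n+δ, i.e. 0.37·k^(0.37−1) = 0.113, so k_gold = (0.37/0.113)^(1/0.63) ≈ 6.5714.
y_gold = 6.5714^0.37 ≈ 2.0069; c_gold = (1−0.37)·y_gold ≈ 1.2644.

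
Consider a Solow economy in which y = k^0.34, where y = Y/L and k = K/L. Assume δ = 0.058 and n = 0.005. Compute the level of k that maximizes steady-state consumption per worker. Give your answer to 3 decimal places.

Break-even investment rate: n + δ = 0.005 + 0.058 = 0.063.
At the golden rule the marginal product of capital equals n+δ: 0.34·k^(0.34−1) = 0.063. Solving, k_gold = (0.34/0.063)^(1/0.66) ≈ 12.8618.

k_gold ≈ 12.862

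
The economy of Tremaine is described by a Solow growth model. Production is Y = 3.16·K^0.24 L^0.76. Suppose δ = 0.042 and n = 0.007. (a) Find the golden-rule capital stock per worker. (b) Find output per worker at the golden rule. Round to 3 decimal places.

Break-even investment rate: n + δ = 0.007 + 0.042 = 0.049.
Golden rule sets MPK = n+δ: 0.24·3.16·k^(0.24−1) = 0.049, so k_gold = (0.24·3.16/0.049)^(1/0.76) ≈ 36.7619.
y_gold = 3.16·36.7619^0.24 ≈ 7.5056.

(a) k_gold ≈ 36.762; (b) y_gold ≈ 7.506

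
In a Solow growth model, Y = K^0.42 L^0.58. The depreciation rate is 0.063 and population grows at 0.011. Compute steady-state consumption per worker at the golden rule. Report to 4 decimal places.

c_gold ≈ 2.0391

n + δ = 0.011 + 0.063 = 0.074.
Maximizing c = f(k) − (n+δ)·k gives f'(k) = n+δ, i.e. 0.42·k^(0.42−1) = 0.074, so k_gold = (0.42/0.074)^(1/0.58) ≈ 19.9540.
y_gold = 19.9540^0.42 ≈ 3.5157.
c_gold = y_gold − (n+δ)·k_gold = 3.5157 − 0.074·19.9540 ≈ 2.0391.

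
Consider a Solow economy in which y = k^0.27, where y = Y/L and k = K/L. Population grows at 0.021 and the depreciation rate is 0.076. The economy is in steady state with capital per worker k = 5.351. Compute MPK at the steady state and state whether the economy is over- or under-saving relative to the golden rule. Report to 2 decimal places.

Break-even investment rate: n + δ = 0.021 + 0.076 = 0.097.
MPK = 0.27·k^(0.27−1) = 0.27·5.351^(-0.73) ≈ 0.0794.
MPK < 0.097, so the economy is dynamically inefficient (over-saving).

over-saving; MPK ≈ 0.08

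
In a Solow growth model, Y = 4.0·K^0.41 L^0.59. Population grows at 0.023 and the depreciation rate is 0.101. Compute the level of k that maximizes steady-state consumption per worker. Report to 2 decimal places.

k_gold ≈ 79.56

The effective depreciation rate is n + δ = 0.023 + 0.101 = 0.124.
Setting f'(k) = n+δ gives 0.41·4.0·k^(0.41−1) = 0.124, hence k_gold = (0.41·4.0/0.124)^(1/0.59) ≈ 79.5638.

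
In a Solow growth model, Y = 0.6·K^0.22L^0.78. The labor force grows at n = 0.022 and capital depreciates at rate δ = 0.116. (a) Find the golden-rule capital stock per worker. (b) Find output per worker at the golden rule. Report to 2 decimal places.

(a) k_gold ≈ 0.94; (b) y_gold ≈ 0.59

Break-even investment rate: n + δ = 0.022 + 0.116 = 0.138.
Maximizing c = f(k) − (n+δ)·k gives f'(k) = n+δ, i.e. 0.22·0.6·k^(0.22−1) = 0.138, so k_gold = (0.22·0.6/0.138)^(1/0.78) ≈ 0.9446.
y_gold = 0.6·0.9446^0.22 ≈ 0.5925.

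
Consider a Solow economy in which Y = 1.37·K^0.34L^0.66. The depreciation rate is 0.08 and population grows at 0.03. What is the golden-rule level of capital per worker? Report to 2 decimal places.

k_gold ≈ 8.91

Break-even investment rate: n + δ = 0.03 + 0.08 = 0.11.
Golden rule sets MPK = n+δ: 0.34·1.37·k^(0.34−1) = 0.11, so k_gold = (0.34·1.37/0.11)^(1/0.66) ≈ 8.9065.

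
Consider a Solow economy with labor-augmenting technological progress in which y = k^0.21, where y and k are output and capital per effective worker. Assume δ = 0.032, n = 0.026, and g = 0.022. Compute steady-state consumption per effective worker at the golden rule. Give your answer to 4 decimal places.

Break-even investment rate: n + g + δ = 0.026 + 0.022 + 0.032 = 0.08.
Maximizing c = f(k) − (n+g+δ)·k gives f'(k) = n+g+δ, i.e. 0.21·k^(0.21−1) = 0.08, so k_gold = (0.21/0.08)^(1/0.79) ≈ 3.3927.
y_gold = 3.3927^0.21 ≈ 1.2925.
c_gold = y_gold − (n+g+δ)·k_gold = 1.2925 − 0.08·3.3927 ≈ 1.0210.

c_gold ≈ 1.0210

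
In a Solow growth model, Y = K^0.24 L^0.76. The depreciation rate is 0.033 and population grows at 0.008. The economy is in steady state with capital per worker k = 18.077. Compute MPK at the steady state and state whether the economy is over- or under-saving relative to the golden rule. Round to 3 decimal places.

n + δ = 0.008 + 0.033 = 0.041.
MPK = 0.24·k^(0.24−1) = 0.24·18.077^(-0.76) ≈ 0.0266.
MPK < 0.041, so the economy is dynamically inefficient (over-saving).

over-saving; MPK ≈ 0.027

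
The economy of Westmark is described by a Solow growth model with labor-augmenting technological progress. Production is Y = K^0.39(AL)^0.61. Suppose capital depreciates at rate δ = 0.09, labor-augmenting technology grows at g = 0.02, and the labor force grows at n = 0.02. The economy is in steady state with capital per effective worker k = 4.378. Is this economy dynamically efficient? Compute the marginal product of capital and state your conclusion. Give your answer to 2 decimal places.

dynamically efficient; MPK ≈ 0.16

n + g + δ = 0.02 + 0.02 + 0.09 = 0.13.
MPK = 0.39·k^(0.39−1) = 0.39·4.378^(-0.61) ≈ 0.1584.
MPK > 0.13, so the economy is dynamically efficient (under-saving).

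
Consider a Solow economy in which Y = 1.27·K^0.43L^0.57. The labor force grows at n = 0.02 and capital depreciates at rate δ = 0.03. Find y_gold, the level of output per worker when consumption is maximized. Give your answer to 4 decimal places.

y_gold ≈ 7.7105

Capital per worker breaks even when investment replaces (n + δ)·k; here n + δ = 0.05.
Golden rule sets MPK = n+δ: 0.43·1.27·k^(0.43−1) = 0.05, so k_gold = (0.43·1.27/0.05)^(1/0.57) ≈ 66.3106.
Output: y_gold = 1.27·k_gold^0.43 = 1.27·66.3106^0.43 ≈ 7.7105.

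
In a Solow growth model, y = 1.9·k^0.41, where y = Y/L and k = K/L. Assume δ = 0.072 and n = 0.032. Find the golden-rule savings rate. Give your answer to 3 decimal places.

s_gold = 0.410

Break-even investment rate: n + δ = 0.032 + 0.072 = 0.104.
At the golden rule MPK = n+δ, and in any Cobb-Douglas steady state s = (n+δ)·k/y = MPK·k/y = capital's share 0.41.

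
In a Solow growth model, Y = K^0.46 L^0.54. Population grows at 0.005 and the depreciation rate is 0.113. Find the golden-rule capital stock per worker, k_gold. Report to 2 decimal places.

k_gold ≈ 12.42

Break-even investment rate: n + δ = 0.005 + 0.113 = 0.118.
Setting f'(k) = n+δ gives 0.46·k^(0.46−1) = 0.118, hence k_gold = (0.46/0.118)^(1/0.54) ≈ 12.4227.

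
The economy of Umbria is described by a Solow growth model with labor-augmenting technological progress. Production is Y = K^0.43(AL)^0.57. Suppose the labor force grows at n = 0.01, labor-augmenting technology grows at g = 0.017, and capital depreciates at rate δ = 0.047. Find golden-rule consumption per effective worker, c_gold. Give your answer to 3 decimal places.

n + g + δ = 0.01 + 0.017 + 0.047 = 0.074.
At the golden rule the marginal product of capital equals n+g+δ: 0.43·k^(0.43−1) = 0.074. Solving, k_gold = (0.43/0.074)^(1/0.57) ≈ 21.9162.
y_gold = 21.9162^0.43 ≈ 3.7716.
c_gold = y_gold − (n+g+δ)·k_gold = 3.7716 − 0.074·21.9162 ≈ 2.1498.

c_gold ≈ 2.150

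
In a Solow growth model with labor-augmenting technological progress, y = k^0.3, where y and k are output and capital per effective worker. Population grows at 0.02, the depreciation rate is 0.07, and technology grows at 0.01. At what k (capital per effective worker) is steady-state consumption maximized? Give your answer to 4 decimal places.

n + g + δ = 0.02 + 0.01 + 0.07 = 0.1.
Golden rule sets MPK = n+g+δ: 0.3·k^(0.3−1) = 0.1, so k_gold = (0.3/0.1)^(1/0.7) ≈ 4.8040.

k_gold ≈ 4.8040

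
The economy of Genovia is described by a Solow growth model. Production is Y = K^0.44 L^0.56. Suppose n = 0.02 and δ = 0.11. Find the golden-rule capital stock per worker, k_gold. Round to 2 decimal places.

The effective depreciation rate is n + δ = 0.02 + 0.11 = 0.13.
Golden rule sets MPK = n+δ: 0.44·k^(0.44−1) = 0.13, so k_gold = (0.44/0.13)^(1/0.56) ≈ 8.8217.

k_gold ≈ 8.82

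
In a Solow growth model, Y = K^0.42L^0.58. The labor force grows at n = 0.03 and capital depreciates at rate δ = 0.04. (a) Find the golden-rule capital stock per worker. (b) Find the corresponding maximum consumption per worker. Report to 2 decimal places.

Capital per worker breaks even when investment replaces (n + δ)·k; here n + δ = 0.07.
At the golden rule the marginal product of capital equals n+δ: 0.42·k^(0.42−1) = 0.07. Solving, k_gold = (0.42/0.07)^(1/0.58) ≈ 21.9604.
y_gold = 21.9604^0.42 ≈ 3.6601; c_gold = y_gold − 0.07·k_gold ≈ 2.1228.

(a) k_gold ≈ 21.96; (b) c_gold ≈ 2.12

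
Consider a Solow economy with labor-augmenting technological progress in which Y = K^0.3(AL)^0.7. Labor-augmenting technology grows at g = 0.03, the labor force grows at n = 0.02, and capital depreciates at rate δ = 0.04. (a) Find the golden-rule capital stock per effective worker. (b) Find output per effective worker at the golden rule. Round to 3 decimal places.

(a) k_gold ≈ 5.584; (b) y_gold ≈ 1.675

Break-even investment rate: n + g + δ = 0.02 + 0.03 + 0.04 = 0.09.
Maximizing c = f(k) − (n+g+δ)·k gives f'(k) = n+g+δ, i.e. 0.3·k^(0.3−1) = 0.09, so k_gold = (0.3/0.09)^(1/0.7) ≈ 5.5843.
y_gold = 5.5843^0.3 ≈ 1.6753.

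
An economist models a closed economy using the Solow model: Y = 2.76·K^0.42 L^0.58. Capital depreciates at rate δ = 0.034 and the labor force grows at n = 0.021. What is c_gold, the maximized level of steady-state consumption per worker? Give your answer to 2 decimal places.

Break-even investment rate: n + δ = 0.021 + 0.034 = 0.055.
Golden rule sets MPK = n+δ: 0.42·2.76·k^(0.42−1) = 0.055, so k_gold = (0.42·2.76/0.055)^(1/0.58) ≈ 191.6048.
y_gold = 2.76·191.6048^0.42 ≈ 25.0911.
c_gold = y_gold − (n+δ)·k_gold = 25.0911 − 0.055·191.6048 ≈ 14.5528.

c_gold ≈ 14.55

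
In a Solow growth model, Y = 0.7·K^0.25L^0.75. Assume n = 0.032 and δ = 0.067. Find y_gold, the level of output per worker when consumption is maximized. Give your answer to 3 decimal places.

n + δ = 0.032 + 0.067 = 0.099.
Golden rule sets MPK = n+δ: 0.25·0.7·k^(0.25−1) = 0.099, so k_gold = (0.25·0.7/0.099)^(1/0.75) ≈ 2.1373.
Output: y_gold = 0.7·k_gold^0.25 = 0.7·2.1373^0.25 ≈ 0.8464.

y_gold ≈ 0.846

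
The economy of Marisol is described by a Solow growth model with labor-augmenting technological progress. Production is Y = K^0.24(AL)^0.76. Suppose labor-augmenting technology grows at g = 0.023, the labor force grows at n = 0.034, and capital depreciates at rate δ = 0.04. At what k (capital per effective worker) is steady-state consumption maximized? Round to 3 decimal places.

n + g + δ = 0.034 + 0.023 + 0.04 = 0.097.
At the golden rule the marginal product of capital equals n+g+δ: 0.24·k^(0.24−1) = 0.097. Solving, k_gold = (0.24/0.097)^(1/0.76) ≈ 3.2937.

k_gold ≈ 3.294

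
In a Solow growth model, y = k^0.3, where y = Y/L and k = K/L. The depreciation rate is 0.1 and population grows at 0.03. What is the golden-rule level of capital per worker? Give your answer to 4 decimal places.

k_gold ≈ 3.3024

Break-even investment rate: n + δ = 0.03 + 0.1 = 0.13.
Maximizing c = f(k) − (n+δ)·k gives f'(k) = n+δ, i.e. 0.3·k^(0.3−1) = 0.13, so k_gold = (0.3/0.13)^(1/0.7) ≈ 3.3024.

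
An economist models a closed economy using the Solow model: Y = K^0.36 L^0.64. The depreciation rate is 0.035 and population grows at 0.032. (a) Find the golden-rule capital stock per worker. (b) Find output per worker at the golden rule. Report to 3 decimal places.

(a) k_gold ≈ 13.835; (b) y_gold ≈ 2.575

Break-even investment rate: n + δ = 0.032 + 0.035 = 0.067.
At the golden rule the marginal product of capital equals n+δ: 0.36·k^(0.36−1) = 0.067. Solving, k_gold = (0.36/0.067)^(1/0.64) ≈ 13.8351.
y_gold = 13.8351^0.36 ≈ 2.5749.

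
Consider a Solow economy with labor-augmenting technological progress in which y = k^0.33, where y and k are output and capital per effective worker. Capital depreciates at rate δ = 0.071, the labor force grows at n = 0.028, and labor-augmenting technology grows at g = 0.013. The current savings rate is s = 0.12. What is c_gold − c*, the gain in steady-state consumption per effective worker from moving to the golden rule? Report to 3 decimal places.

n + g + δ = 0.028 + 0.013 + 0.071 = 0.112.
Current steady state (s = 0.12): k* = (0.12/0.112)^(1/0.67) ≈ 1.1085, y* = 1.1085^0.33 ≈ 1.0346, c* = (1−0.12)·1.0346 ≈ 0.9104.
Golden rule sets MPK = n+g+δ: 0.33·k^(0.33−1) = 0.112, so k_gold = (0.33/0.112)^(1/0.67) ≈ 5.0170.
y_gold = 5.0170^0.33 ≈ 1.7027, c_gold = y_gold − 0.112·k_gold ≈ 1.1408.
Gain: Δc = 1.1408 − 0.9104 ≈ 0.2304.

Δc ≈ 0.230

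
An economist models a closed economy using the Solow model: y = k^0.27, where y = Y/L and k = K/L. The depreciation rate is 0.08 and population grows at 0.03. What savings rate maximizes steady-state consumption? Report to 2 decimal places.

n + δ = 0.03 + 0.08 = 0.11.
At the golden rule MPK = n+δ, and in any Cobb-Douglas steady state s = (n+δ)·k/y = MPK·k/y = capital's share 0.27.

s_gold = 0.27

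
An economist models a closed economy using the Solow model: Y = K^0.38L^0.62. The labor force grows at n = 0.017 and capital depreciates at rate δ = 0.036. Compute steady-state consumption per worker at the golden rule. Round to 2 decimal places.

Break-even investment rate: n + δ = 0.017 + 0.036 = 0.053.
Maximizing c = f(k) − (n+δ)·k gives f'(k) = n+δ, i.e. 0.38·k^(0.38−1) = 0.053, so k_gold = (0.38/0.053)^(1/0.62) ≈ 23.9801.
y_gold = 23.9801^0.38 ≈ 3.3446.
c_gold = y_gold − (n+δ)·k_gold = 3.3446 − 0.053·23.9801 ≈ 2.0736.

c_gold ≈ 2.07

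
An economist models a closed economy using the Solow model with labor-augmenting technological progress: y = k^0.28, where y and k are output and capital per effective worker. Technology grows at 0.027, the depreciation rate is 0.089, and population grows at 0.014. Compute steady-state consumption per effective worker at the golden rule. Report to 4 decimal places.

c_gold ≈ 0.9703

Capital per effective worker breaks even when investment replaces (n + g + δ)·k; here n + g + δ = 0.13.
Setting f'(k) = n+g+δ gives 0.28·k^(0.28−1) = 0.13, hence k_gold = (0.28/0.13)^(1/0.72) ≈ 2.9027.
y_gold = 2.9027^0.28 ≈ 1.3477.
c_gold = y_gold − (n+g+δ)·k_gold = 1.3477 − 0.13·2.9027 ≈ 0.9703.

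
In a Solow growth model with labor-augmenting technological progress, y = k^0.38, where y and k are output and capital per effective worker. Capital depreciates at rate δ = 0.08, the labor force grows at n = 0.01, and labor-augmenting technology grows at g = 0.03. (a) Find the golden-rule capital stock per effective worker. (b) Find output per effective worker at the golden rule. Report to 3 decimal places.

Break-even investment rate: n + g + δ = 0.01 + 0.03 + 0.08 = 0.12.
Setting f'(k) = n+g+δ gives 0.38·k^(0.38−1) = 0.12, hence k_gold = (0.38/0.12)^(1/0.62) ≈ 6.4183.
y_gold = 6.4183^0.38 ≈ 2.0268.

(a) k_gold ≈ 6.418; (b) y_gold ≈ 2.027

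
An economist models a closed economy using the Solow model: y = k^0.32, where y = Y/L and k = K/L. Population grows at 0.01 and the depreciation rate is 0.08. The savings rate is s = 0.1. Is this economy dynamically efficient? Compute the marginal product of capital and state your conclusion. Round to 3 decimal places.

dynamically efficient; MPK ≈ 0.288

n + δ = 0.01 + 0.08 = 0.09.
Steady-state k*: s·k^0.32 = 0.09·k gives k* = (0.1/0.09)^(1/0.68) ≈ 1.1676.
MPK = 0.32·1.1676^(-0.68) ≈ 0.2880.
MPK > n+δ = 0.09, so the economy is dynamically efficient (under-saving).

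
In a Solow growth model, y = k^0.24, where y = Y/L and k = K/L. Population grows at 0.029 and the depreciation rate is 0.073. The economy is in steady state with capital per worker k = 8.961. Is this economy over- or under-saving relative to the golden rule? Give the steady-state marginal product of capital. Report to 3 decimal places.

The effective depreciation rate is n + δ = 0.029 + 0.073 = 0.102.
MPK = 0.24·k^(0.24−1) = 0.24·8.961^(-0.76) ≈ 0.0453.
MPK < 0.102, so the economy is dynamically inefficient (over-saving).

over-saving; MPK ≈ 0.045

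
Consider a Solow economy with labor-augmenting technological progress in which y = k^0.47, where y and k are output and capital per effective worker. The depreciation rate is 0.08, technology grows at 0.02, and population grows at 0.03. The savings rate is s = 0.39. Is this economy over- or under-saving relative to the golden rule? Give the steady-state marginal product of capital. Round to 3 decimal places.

under-saving; MPK ≈ 0.157

n + g + δ = 0.03 + 0.02 + 0.08 = 0.13.
Steady-state k*: s·k^0.47 = 0.13·k gives k* = (0.39/0.13)^(1/0.53) ≈ 7.9475.
MPK = 0.47·7.9475^(-0.53) ≈ 0.1567.
MPK > n+g+δ = 0.13, so the economy is dynamically efficient (under-saving).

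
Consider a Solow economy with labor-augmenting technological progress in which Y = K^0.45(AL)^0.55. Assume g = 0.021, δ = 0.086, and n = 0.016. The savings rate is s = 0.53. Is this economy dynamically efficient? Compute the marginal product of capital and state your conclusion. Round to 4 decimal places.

dynamically inefficient; MPK ≈ 0.1044

Break-even investment rate: n + g + δ = 0.016 + 0.021 + 0.086 = 0.123.
Steady-state k*: s·k^0.45 = 0.123·k gives k* = (0.53/0.123)^(1/0.55) ≈ 14.2364.
MPK = 0.45·14.2364^(-0.55) ≈ 0.1044.
MPK < n+g+δ = 0.123, so the economy is dynamically inefficient (over-saving).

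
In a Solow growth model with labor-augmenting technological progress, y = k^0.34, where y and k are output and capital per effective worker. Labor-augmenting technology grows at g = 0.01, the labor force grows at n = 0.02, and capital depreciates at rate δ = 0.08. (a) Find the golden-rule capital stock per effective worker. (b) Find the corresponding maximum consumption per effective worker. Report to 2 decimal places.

(a) k_gold ≈ 5.53; (b) c_gold ≈ 1.18

The effective depreciation rate is n + g + δ = 0.02 + 0.01 + 0.08 = 0.11.
At the golden rule the marginal product of capital equals n+g+δ: 0.34·k^(0.34−1) = 0.11. Solving, k_gold = (0.34/0.11)^(1/0.66) ≈ 5.5278.
y_gold = 5.5278^0.34 ≈ 1.7884; c_gold = y_gold − 0.11·k_gold ≈ 1.1804.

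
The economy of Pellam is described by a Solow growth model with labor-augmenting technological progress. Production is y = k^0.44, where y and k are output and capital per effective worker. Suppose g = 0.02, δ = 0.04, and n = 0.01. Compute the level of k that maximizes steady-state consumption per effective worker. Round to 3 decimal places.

Capital per effective worker breaks even when investment replaces (n + g + δ)·k; here n + g + δ = 0.07.
Setting f'(k) = n+g+δ gives 0.44·k^(0.44−1) = 0.07, hence k_gold = (0.44/0.07)^(1/0.56) ≈ 26.6461.

k_gold ≈ 26.646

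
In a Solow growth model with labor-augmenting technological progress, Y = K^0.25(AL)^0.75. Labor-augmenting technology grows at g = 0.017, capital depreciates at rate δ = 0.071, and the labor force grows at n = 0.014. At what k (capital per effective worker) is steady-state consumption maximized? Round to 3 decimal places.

k_gold ≈ 3.305

The effective depreciation rate is n + g + δ = 0.014 + 0.017 + 0.071 = 0.102.
Golden rule sets MPK = n+g+δ: 0.25·k^(0.25−1) = 0.102, so k_gold = (0.25/0.102)^(1/0.75) ≈ 3.3046.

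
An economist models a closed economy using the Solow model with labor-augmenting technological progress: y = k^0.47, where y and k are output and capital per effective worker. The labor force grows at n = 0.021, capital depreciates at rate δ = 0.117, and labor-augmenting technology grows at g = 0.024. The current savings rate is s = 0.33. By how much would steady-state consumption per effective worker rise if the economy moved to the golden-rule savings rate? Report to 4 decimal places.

Δc ≈ 0.1038

Capital per effective worker breaks even when investment replaces (n + g + δ)·k; here n + g + δ = 0.162.
Current steady state (s = 0.33): k* = (0.33/0.162)^(1/0.53) ≈ 3.8284, y* = 3.8284^0.47 ≈ 1.8794, c* = (1−0.33)·1.8794 ≈ 1.2592.
At the golden rule the marginal product of capital equals n+g+δ: 0.47·k^(0.47−1) = 0.162. Solving, k_gold = (0.47/0.162)^(1/0.53) ≈ 7.4610.
y_gold = 7.4610^0.47 ≈ 2.5717, c_gold = y_gold − 0.162·k_gold ≈ 1.3630.
Gain: Δc = 1.3630 − 1.2592 ≈ 0.1038.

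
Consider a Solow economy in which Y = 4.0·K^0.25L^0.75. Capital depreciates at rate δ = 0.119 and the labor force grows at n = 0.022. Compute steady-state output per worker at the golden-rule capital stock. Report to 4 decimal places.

y_gold ≈ 7.6852

Capital per worker breaks even when investment replaces (n + δ)·k; here n + δ = 0.141.
Setting f'(k) = n+δ gives 0.25·4.0·k^(0.25−1) = 0.141, hence k_gold = (0.25·4.0/0.141)^(1/0.75) ≈ 13.6262.
Output: y_gold = 4.0·k_gold^0.25 = 4.0·13.6262^0.25 ≈ 7.6852.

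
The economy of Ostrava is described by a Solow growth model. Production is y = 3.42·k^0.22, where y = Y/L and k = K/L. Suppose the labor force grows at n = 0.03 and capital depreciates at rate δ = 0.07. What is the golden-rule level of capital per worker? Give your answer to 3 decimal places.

k_gold ≈ 13.294

The effective depreciation rate is n + δ = 0.03 + 0.07 = 0.1.
At the golden rule the marginal product of capital equals n+δ: 0.22·3.42·k^(0.22−1) = 0.1. Solving, k_gold = (0.22·3.42/0.1)^(1/0.78) ≈ 13.2939.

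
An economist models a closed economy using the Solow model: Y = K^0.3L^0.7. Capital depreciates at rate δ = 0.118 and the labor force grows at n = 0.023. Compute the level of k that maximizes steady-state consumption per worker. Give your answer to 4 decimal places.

Capital per worker breaks even when investment replaces (n + δ)·k; here n + δ = 0.141.
Setting f'(k) = n+δ gives 0.3·k^(0.3−1) = 0.141, hence k_gold = (0.3/0.141)^(1/0.7) ≈ 2.9406.

k_gold ≈ 2.9406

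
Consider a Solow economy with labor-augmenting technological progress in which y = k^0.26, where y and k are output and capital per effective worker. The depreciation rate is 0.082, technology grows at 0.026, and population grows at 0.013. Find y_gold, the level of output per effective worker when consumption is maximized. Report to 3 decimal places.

y_gold ≈ 1.308

Break-even investment rate: n + g + δ = 0.013 + 0.026 + 0.082 = 0.121.
Setting f'(k) = n+g+δ gives 0.26·k^(0.26−1) = 0.121, hence k_gold = (0.26/0.121)^(1/0.74) ≈ 2.8113.
Output: y_gold = k_gold^0.26 = 2.8113^0.26 ≈ 1.3083.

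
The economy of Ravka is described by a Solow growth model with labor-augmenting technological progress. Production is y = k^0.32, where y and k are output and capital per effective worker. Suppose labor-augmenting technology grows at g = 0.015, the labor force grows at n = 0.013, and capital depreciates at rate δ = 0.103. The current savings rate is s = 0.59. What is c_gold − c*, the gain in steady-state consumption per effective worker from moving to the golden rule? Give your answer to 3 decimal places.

Δc ≈ 0.203

The effective depreciation rate is n + g + δ = 0.013 + 0.015 + 0.103 = 0.131.
Current steady state (s = 0.59): k* = (0.59/0.131)^(1/0.68) ≈ 9.1443, y* = 9.1443^0.32 ≈ 2.0303, c* = (1−0.59)·2.0303 ≈ 0.8324.
Golden rule sets MPK = n+g+δ: 0.32·k^(0.32−1) = 0.131, so k_gold = (0.32/0.131)^(1/0.68) ≈ 3.7189.
y_gold = 3.7189^0.32 ≈ 1.5224, c_gold = y_gold − 0.131·k_gold ≈ 1.0352.
Gain: Δc = 1.0352 − 0.8324 ≈ 0.2028.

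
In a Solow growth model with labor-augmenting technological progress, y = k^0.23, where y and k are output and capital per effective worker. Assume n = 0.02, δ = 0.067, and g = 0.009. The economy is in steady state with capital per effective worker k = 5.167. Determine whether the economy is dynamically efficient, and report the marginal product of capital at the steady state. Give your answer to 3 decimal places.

dynamically inefficient; MPK ≈ 0.065

n + g + δ = 0.02 + 0.009 + 0.067 = 0.096.
MPK = 0.23·k^(0.23−1) = 0.23·5.167^(-0.77) ≈ 0.0649.
MPK < 0.096, so the economy is dynamically inefficient (over-saving).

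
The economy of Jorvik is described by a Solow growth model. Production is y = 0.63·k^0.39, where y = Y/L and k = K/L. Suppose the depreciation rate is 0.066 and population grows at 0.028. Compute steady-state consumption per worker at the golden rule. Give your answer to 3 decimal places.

c_gold ≈ 0.710

n + δ = 0.028 + 0.066 = 0.094.
At the golden rule the marginal product of capital equals n+δ: 0.39·0.63·k^(0.39−1) = 0.094. Solving, k_gold = (0.39·0.63/0.094)^(1/0.61) ≈ 4.8313.
y_gold = 0.63·4.8313^0.39 ≈ 1.1645.
c_gold = y_gold − (n+δ)·k_gold = 1.1645 − 0.094·4.8313 ≈ 0.7103.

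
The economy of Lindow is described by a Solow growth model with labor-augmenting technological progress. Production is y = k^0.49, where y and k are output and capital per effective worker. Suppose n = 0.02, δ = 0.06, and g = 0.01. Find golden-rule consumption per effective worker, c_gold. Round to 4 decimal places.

c_gold ≈ 2.5981

n + g + δ = 0.02 + 0.01 + 0.06 = 0.09.
Setting f'(k) = n+g+δ gives 0.49·k^(0.49−1) = 0.09, hence k_gold = (0.49/0.09)^(1/0.51) ≈ 27.7362.
y_gold = 27.7362^0.49 ≈ 5.0944.
c_gold = y_gold − (n+g+δ)·k_gold = 5.0944 − 0.09·27.7362 ≈ 2.5981.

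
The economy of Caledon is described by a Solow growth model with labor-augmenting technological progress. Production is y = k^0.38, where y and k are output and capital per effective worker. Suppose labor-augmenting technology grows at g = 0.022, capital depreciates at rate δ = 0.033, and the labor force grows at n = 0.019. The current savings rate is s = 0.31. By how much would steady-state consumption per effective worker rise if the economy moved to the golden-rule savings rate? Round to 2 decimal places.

Δc ≈ 0.03

Break-even investment rate: n + g + δ = 0.019 + 0.022 + 0.033 = 0.074.
Current steady state (s = 0.31): k* = (0.31/0.074)^(1/0.62) ≈ 10.0794, y* = 10.0794^0.38 ≈ 2.4061, c* = (1−0.31)·2.4061 ≈ 1.6602.
Golden rule sets MPK = n+g+δ: 0.38·k^(0.38−1) = 0.074, so k_gold = (0.38/0.074)^(1/0.62) ≈ 13.9975.
y_gold = 13.9975^0.38 ≈ 2.7258, c_gold = y_gold − 0.074·k_gold ≈ 1.6900.
Gain: Δc = 1.6900 − 1.6602 ≈ 0.0298.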